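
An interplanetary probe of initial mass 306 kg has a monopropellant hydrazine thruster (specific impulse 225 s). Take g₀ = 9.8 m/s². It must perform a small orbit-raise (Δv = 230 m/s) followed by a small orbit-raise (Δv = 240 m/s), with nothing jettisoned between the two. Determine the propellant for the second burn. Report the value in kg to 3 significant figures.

v_e = Isp · g₀ = 225 × 9.8 = 2205.0 m/s.
After the first burn: m = 306 × exp(−230/2205.0) = 306 × 0.90095 = 275.691 kg.
After the second burn: m = 275.691 × exp(−240/2205.0) = 275.691 × 0.89687 = 247.259 kg.
Second-burn propellant = 275.691 − 247.259 = 28.432 kg.

propellant for the second burn ≈ 28.4 kg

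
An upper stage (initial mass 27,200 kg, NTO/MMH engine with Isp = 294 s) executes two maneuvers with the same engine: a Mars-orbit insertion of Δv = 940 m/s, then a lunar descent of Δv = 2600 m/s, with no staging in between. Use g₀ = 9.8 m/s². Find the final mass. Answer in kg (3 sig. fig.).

final mass ≈ 7960 kg

v_e = Isp · g₀ = 294 × 9.8 = 2881.2 m/s.
After the first burn: m = 27200 × exp(−940/2881.2) = 27200 × 0.72162 = 19,628.1 kg.
After the second burn: m = 19,628.1 × exp(−2600/2881.2) = 19,628.1 × 0.40559 = 7,960.96 kg.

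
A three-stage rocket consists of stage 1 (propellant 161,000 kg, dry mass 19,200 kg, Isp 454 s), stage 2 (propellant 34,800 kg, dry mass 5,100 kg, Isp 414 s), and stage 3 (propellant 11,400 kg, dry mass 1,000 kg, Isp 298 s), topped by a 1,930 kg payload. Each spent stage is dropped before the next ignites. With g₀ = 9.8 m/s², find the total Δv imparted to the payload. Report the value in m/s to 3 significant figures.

Δv ≈ 14000 m/s

Ignition mass of stage 1 = 161,000+19,200 + 34,800+5,100 + 11,400+1,000 + 1,930 = 234,430 kg.
Stage 1: m₀ = 234,430 kg, m_f = 234,430 − 161,000 = 73,430 kg; Δv = 454×9.8×ln(3.193) = 4449.2×1.1608 ≈ 5165 m/s.
Stage 2: m₀ = 54,230 kg, m_f = 54,230 − 34,800 = 19,430 kg; Δv = 414×9.8×ln(2.791) = 4057.2×1.0264 ≈ 4164 m/s.
Stage 3: m₀ = 14,330 kg, m_f = 14,330 − 11,400 = 2,930 kg; Δv = 298×9.8×ln(4.891) = 2920.4×1.5874 ≈ 4636 m/s.
Total Δv = 5165 + 4164 + 4636 = 13965 m/s.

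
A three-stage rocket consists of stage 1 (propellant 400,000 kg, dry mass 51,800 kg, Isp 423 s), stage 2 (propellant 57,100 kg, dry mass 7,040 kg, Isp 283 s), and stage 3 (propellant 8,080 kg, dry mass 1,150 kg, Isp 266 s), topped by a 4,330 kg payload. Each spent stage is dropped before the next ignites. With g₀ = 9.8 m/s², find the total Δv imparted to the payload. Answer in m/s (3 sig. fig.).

Δv ≈ 11900 m/s

Ignition mass of stage 1 = 400,000+51,800 + 57,100+7,040 + 8,080+1,150 + 4,330 = 529,500 kg.
Stage 1: m₀ = 529,500 kg, m_f = 529,500 − 400,000 = 129,500 kg; Δv = 423×9.8×ln(4.089) = 4145.4×1.4083 ≈ 5838 m/s.
Stage 2: m₀ = 77,700 kg, m_f = 77,700 − 57,100 = 20,600 kg; Δv = 283×9.8×ln(3.772) = 2773.4×1.3276 ≈ 3682 m/s.
Stage 3: m₀ = 13,560 kg, m_f = 13,560 − 8,080 = 5,480 kg; Δv = 266×9.8×ln(2.474) = 2606.8×0.9060 ≈ 2362 m/s.
Total Δv = 5838 + 3682 + 2362 = 11882 m/s.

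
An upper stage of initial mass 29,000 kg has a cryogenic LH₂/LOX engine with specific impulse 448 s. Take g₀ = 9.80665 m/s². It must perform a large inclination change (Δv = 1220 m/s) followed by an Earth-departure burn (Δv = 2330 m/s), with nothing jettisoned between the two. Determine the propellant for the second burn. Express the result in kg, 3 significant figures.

propellant for the second burn ≈ 9040 kg

v_e = Isp · g₀ = 448 × 9.80665 = 4393.4 m/s.
After the first burn: m = 29000 × exp(−1220/4393.4) = 29000 × 0.75753 = 21,968.4 kg.
After the second burn: m = 21,968.4 × exp(−2330/4393.4) = 21,968.4 × 0.58840 = 12,926.2 kg.
Second-burn propellant = 21,968.4 − 12,926.2 = 9,042.2 kg.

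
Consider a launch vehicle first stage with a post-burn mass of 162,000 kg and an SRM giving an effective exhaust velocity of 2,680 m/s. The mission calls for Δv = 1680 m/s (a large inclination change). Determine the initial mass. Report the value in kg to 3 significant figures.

initial mass ≈ 303000 kg

By the Tsiolkovsky rocket equation, m₀/m_f = exp(Δv / v_e) = exp(1680 / 2680.0) = exp(0.6269) = 1.8717.
m₀ = m_f × 1.8717 = 162,000 × 1.8717 = 303,215 kg.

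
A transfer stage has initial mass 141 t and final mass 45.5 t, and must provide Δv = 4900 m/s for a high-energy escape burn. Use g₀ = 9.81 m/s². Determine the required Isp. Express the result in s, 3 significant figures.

ln(m₀/m_f) = ln(141000/45500) = ln(3.099) = 1.1310.
From the ideal rocket equation, v_e = Δv / ln(m₀/m_f) = 4900 / 1.1310 = 4332.3 m/s.
Isp = v_e / g₀ = 4332.3 / 9.81 = 441.6 s.

Isp ≈ 442 s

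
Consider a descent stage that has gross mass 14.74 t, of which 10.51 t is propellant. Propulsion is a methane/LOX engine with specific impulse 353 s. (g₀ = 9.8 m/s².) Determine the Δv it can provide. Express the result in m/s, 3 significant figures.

Δv ≈ 4320 m/s

v_e = Isp · g₀ = 353 × 9.8 = 3459.4 m/s.
m_f = m₀ − m_prop = 14.74 − 10.51 = 4.23 t.
Using Δv = v_e ln(m₀/m_f): Δv = v_e · ln(m₀/m_f) = 3459.4 × ln(3.485) = 3459.4 × 1.2484 ≈ 4318.6 m/s.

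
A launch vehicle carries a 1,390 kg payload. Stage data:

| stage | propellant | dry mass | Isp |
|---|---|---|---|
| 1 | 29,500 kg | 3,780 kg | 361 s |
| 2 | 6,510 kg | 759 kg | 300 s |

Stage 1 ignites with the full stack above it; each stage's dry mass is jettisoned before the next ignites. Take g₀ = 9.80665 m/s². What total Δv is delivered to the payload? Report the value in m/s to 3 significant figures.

Δv ≈ 8400 m/s

Ignition mass of stage 1 = 29,500+3,780 + 6,510+759 + 1,390 = 41,939 kg.
Stage 1: m₀ = 41,939 kg, m_f = 41,939 − 29,500 = 12,439 kg; Δv = 361×9.80665×ln(3.372) = 3540.2×1.2154 ≈ 4303 m/s.
Stage 2: m₀ = 8,659 kg, m_f = 8,659 − 6,510 = 2,149 kg; Δv = 300×9.80665×ln(4.029) = 2942.0×1.3936 ≈ 4100 m/s.
Total Δv = 4303 + 4100 = 8403 m/s.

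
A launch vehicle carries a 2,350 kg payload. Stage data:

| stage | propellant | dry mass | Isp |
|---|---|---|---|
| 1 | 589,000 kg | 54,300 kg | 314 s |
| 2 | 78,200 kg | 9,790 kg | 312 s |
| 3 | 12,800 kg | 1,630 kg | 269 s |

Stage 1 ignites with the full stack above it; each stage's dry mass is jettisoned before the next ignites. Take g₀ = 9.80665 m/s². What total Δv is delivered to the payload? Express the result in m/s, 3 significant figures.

Ignition mass of stage 1 = 589,000+54,300 + 78,200+9,790 + 12,800+1,630 + 2,350 = 748,070 kg.
Stage 1: m₀ = 748,070 kg, m_f = 748,070 − 589,000 = 159,070 kg; Δv = 314×9.80665×ln(4.703) = 3079.3×1.5482 ≈ 4767 m/s.
Stage 2: m₀ = 104,770 kg, m_f = 104,770 − 78,200 = 26,570 kg; Δv = 312×9.80665×ln(3.943) = 3059.7×1.3720 ≈ 4198 m/s.
Stage 3: m₀ = 16,780 kg, m_f = 16,780 − 12,800 = 3,980 kg; Δv = 269×9.80665×ln(4.216) = 2638.0×1.4389 ≈ 3796 m/s.
Total Δv = 4767 + 4198 + 3796 = 12761 m/s.

Δv ≈ 12800 m/s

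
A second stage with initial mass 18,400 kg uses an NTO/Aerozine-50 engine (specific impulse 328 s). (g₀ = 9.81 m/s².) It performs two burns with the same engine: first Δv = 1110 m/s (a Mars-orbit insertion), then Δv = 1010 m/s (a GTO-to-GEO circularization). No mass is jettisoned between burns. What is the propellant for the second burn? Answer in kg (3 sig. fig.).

v_e = Isp · g₀ = 328 × 9.81 = 3217.7 m/s.
After the first burn: m = 18400 × exp(−1110/3217.7) = 18400 × 0.70824 = 13,031.6 kg.
After the second burn: m = 13,031.6 × exp(−1010/3217.7) = 13,031.6 × 0.73060 = 9,520.89 kg.
Second-burn propellant = 13,031.6 − 9,520.89 = 3,510.71 kg.

propellant for the second burn ≈ 3510 kg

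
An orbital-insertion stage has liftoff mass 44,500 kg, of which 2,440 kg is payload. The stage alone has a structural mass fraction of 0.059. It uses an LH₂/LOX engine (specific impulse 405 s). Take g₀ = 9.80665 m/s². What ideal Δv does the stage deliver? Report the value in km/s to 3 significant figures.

Δv ≈ 8.75 km/s

Stage wet mass = m₀ − payload = 44,500 − 2,440 = 42,060 kg.
Stage dry mass = ε × stage wet mass = 0.059 × 42,060 = 2,481.54 kg.
Burnout mass m_f = stage dry + payload = 2,481.54 + 2,440 = 4,921.54 kg.
v_e = Isp · g₀ = 405 × 9.80665 = 3971.7 m/s.
Using Δv = v_e ln(m₀/m_f): Δv = v_e · ln(44,500/4,921.54) = 3971.7 × ln(9.042) = 3971.7 × 2.2019 ≈ 8745 m/s.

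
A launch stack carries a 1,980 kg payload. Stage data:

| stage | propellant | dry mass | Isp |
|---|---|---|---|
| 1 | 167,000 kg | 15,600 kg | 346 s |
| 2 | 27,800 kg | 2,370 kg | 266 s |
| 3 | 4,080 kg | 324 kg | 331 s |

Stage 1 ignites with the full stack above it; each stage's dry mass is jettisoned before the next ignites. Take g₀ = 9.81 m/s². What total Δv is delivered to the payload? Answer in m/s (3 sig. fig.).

Ignition mass of stage 1 = 167,000+15,600 + 27,800+2,370 + 4,080+324 + 1,980 = 219,154 kg.
Stage 1: m₀ = 219,154 kg, m_f = 219,154 − 167,000 = 52,154 kg; Δv = 346×9.81×ln(4.202) = 3394.3×1.4356 ≈ 4873 m/s.
Stage 2: m₀ = 36,554 kg, m_f = 36,554 − 27,800 = 8,754 kg; Δv = 266×9.81×ln(4.176) = 2609.5×1.4293 ≈ 3730 m/s.
Stage 3: m₀ = 6,384 kg, m_f = 6,384 − 4,080 = 2,304 kg; Δv = 331×9.81×ln(2.771) = 3247.1×1.0191 ≈ 3309 m/s.
Total Δv = 4873 + 3730 + 3309 = 11912 m/s.

Δv ≈ 11900 m/s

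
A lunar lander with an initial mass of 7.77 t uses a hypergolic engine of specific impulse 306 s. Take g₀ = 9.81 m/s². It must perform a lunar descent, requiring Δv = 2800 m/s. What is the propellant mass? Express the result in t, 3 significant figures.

propellant mass ≈ 4.71 t

v_e = Isp · g₀ = 306 × 9.81 = 3001.9 m/s.
By the Tsiolkovsky rocket equation, m₀/m_f = exp(Δv / v_e) = exp(2800 / 3001.9) = exp(0.9328) = 2.5415.
m_f = 7.77 / 2.5415 = 3.05725 t, so propellant = m₀ − m_f = 7.77 − 3.05725 = 4.71275 t.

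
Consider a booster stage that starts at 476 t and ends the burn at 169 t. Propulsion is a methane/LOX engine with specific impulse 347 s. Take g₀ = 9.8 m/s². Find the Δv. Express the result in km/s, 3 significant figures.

v_e = Isp · g₀ = 347 × 9.8 = 3400.6 m/s.
Δv = v_e · ln(m₀/m_f) = 3400.6 × ln(2.817) = 3400.6 × 1.0355 ≈ 3521.4 m/s.

Δv ≈ 3.52 km/s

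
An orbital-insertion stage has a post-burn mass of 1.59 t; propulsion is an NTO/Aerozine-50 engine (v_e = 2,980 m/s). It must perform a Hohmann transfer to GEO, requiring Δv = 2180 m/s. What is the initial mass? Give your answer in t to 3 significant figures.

initial mass ≈ 3.30 t

m₀/m_f = exp(Δv / v_e) = exp(2180 / 2980.0) = exp(0.7315) = 2.0783.
m₀ = m_f × 2.0783 = 1.59 × 2.0783 = 3.3045 t.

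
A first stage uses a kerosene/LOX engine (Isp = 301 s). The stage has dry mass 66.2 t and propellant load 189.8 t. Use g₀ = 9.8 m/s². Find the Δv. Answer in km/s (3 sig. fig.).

v_e = Isp · g₀ = 301 × 9.8 = 2949.8 m/s.
m₀ = m_dry + m_prop = 66.2 + 189.8 = 256 t.
Rocket equation: Δv = v_e · ln(m₀/m_f) = 2949.8 × ln(3.867) = 2949.8 × 1.3525 ≈ 3989.6 m/s.

Δv ≈ 3.99 km/s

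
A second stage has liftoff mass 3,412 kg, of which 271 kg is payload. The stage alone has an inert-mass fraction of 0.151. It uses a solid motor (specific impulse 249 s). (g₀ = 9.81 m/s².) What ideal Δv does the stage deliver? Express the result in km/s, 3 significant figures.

Δv ≈ 3.72 km/s

Stage wet mass = m₀ − payload = 3,412 − 271 = 3,141 kg.
Stage dry mass = ε × stage wet mass = 0.151 × 3,141 = 474.291 kg.
Burnout mass m_f = stage dry + payload = 474.291 + 271 = 745.291 kg.
v_e = Isp · g₀ = 249 × 9.81 = 2442.7 m/s.
Using Δv = v_e ln(m₀/m_f): Δv = v_e · ln(3,412/745.291) = 2442.7 × ln(4.578) = 2442.7 × 1.5213 ≈ 3716 m/s.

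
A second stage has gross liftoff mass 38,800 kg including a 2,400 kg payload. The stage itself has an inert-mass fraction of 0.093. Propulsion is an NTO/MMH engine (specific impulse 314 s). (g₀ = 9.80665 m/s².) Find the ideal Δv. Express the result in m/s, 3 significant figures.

Δv ≈ 5860 m/s

Stage wet mass = m₀ − payload = 38,800 − 2,400 = 36,400 kg.
Stage dry mass = ε × stage wet mass = 0.093 × 36,400 = 3,385.2 kg.
Burnout mass m_f = stage dry + payload = 3,385.2 + 2,400 = 5,785.2 kg.
v_e = Isp · g₀ = 314 × 9.80665 = 3079.3 m/s.
By the Tsiolkovsky rocket equation, Δv = v_e · ln(38,800/5,785.2) = 3079.3 × ln(6.707) = 3079.3 × 1.9031 ≈ 5860 m/s.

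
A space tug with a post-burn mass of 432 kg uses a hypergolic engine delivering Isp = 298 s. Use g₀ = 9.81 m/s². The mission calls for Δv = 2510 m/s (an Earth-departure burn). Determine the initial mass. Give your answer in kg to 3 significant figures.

v_e = Isp · g₀ = 298 × 9.81 = 2923.4 m/s.
Rocket equation: m₀/m_f = exp(Δv / v_e) = exp(2510 / 2923.4) = exp(0.8586) = 2.3598.
m₀ = m_f × 2.3598 = 432 × 2.3598 = 1,019.43 kg.

initial mass ≈ 1020 kg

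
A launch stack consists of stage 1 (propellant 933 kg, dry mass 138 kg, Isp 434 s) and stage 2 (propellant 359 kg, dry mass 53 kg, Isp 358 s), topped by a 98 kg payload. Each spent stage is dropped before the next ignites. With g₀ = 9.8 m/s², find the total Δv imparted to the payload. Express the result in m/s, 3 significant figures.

Ignition mass of stage 1 = 933+138 + 359+53 + 98 = 1,581 kg.
Stage 1: m₀ = 1,581 kg, m_f = 1,581 − 933 = 648 kg; Δv = 434×9.8×ln(2.44) = 4253.2×0.8919 ≈ 3794 m/s.
Stage 2: m₀ = 510 kg, m_f = 510 − 359 = 151 kg; Δv = 358×9.8×ln(3.377) = 3508.4×1.2171 ≈ 4270 m/s.
Total Δv = 3794 + 4270 = 8064 m/s.

Δv ≈ 8060 m/s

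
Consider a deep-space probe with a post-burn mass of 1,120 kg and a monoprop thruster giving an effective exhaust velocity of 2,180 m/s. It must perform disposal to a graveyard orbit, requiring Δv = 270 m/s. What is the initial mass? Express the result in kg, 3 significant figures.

m₀/m_f = exp(Δv / v_e) = exp(270 / 2180.0) = exp(0.1239) = 1.1318.
m₀ = m_f × 1.1318 = 1,120 × 1.1318 = 1,267.62 kg.

initial mass ≈ 1270 kg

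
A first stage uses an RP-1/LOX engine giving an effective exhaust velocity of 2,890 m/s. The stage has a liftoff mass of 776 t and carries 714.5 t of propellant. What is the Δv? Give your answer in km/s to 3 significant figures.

m_f = m₀ − m_prop = 776 − 714.5 = 61.5 t.
Rocket equation: Δv = v_e · ln(m₀/m_f) = 2890.0 × ln(12.62) = 2890.0 × 2.5351 ≈ 7326.5 m/s.

Δv ≈ 7.33 km/s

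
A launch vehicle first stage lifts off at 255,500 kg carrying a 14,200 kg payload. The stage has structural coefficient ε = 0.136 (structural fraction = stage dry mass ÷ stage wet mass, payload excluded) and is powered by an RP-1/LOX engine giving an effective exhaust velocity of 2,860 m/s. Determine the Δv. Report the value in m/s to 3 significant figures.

Δv ≈ 4840 m/s

Stage wet mass = m₀ − payload = 255,500 − 14,200 = 241,300 kg.
Stage dry mass = ε × stage wet mass = 0.136 × 241,300 = 32,816.8 kg.
Burnout mass m_f = stage dry + payload = 32,816.8 + 14,200 = 47,016.8 kg.
Rocket equation: Δv = v_e · ln(255,500/47,016.8) = 2860.0 × ln(5.434) = 2860.0 × 1.6927 ≈ 4841 m/s.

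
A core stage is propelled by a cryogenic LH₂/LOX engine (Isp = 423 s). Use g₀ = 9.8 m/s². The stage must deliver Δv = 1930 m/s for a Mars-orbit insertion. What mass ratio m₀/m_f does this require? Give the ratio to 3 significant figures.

mass ratio ≈ 1.59

v_e = Isp · g₀ = 423 × 9.8 = 4145.4 m/s.
By the Tsiolkovsky rocket equation, m₀/m_f = exp(Δv / v_e) = exp(1930 / 4145.4) = exp(0.4656) = 1.5929.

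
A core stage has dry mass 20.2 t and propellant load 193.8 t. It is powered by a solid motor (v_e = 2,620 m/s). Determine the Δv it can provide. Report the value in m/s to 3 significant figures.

Δv ≈ 6180 m/s

m₀ = m_dry + m_prop = 20.2 + 193.8 = 214 t.
Δv = v_e · ln(m₀/m_f) = 2620.0 × ln(10.59) = 2620.0 × 2.3603 ≈ 6184.0 m/s.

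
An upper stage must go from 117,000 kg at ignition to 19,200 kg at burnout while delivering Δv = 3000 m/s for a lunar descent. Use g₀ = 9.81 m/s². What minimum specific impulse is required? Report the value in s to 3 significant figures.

Isp ≈ 169 s

ln(m₀/m_f) = ln(117000/19200) = ln(6.094) = 1.8073.
From the ideal rocket equation, v_e = Δv / ln(m₀/m_f) = 3000 / 1.8073 = 1660.0 m/s.
Isp = v_e / g₀ = 1660.0 / 9.81 = 169.2 s.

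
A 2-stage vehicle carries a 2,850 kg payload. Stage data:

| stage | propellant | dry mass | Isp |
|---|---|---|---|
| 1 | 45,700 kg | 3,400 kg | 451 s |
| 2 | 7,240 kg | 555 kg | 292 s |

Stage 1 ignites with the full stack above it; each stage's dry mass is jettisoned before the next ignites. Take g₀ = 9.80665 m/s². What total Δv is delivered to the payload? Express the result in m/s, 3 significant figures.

Δv ≈ 9670 m/s

Ignition mass of stage 1 = 45,700+3,400 + 7,240+555 + 2,850 = 59,745 kg.
Stage 1: m₀ = 59,745 kg, m_f = 59,745 − 45,700 = 14,045 kg; Δv = 451×9.80665×ln(4.254) = 4422.8×1.4478 ≈ 6403 m/s.
Stage 2: m₀ = 10,645 kg, m_f = 10,645 − 7,240 = 3,405 kg; Δv = 292×9.80665×ln(3.126) = 2863.5×1.1398 ≈ 3264 m/s.
Total Δv = 6403 + 3264 = 9667 m/s.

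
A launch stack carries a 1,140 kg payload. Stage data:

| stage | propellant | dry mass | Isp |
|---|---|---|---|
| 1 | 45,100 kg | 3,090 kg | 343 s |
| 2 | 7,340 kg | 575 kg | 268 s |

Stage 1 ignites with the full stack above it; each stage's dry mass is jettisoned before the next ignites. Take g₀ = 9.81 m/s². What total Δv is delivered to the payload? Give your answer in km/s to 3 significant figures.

Δv ≈ 9.59 km/s

Ignition mass of stage 1 = 45,100+3,090 + 7,340+575 + 1,140 = 57,245 kg.
Stage 1: m₀ = 57,245 kg, m_f = 57,245 − 45,100 = 12,145 kg; Δv = 343×9.81×ln(4.713) = 3364.8×1.5504 ≈ 5217 m/s.
Stage 2: m₀ = 9,055 kg, m_f = 9,055 − 7,340 = 1,715 kg; Δv = 268×9.81×ln(5.28) = 2629.1×1.6639 ≈ 4375 m/s.
Total Δv = 5217 + 4375 = 9592 m/s.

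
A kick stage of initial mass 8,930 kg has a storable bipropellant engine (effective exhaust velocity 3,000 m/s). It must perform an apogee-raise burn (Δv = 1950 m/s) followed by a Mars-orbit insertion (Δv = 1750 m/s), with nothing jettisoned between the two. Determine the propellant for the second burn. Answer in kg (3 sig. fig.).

propellant for the second burn ≈ 2060 kg

After the first burn: m = 8930 × exp(−1950/3000.0) = 8930 × 0.52205 = 4,661.91 kg.
After the second burn: m = 4,661.91 × exp(−1750/3000.0) = 4,661.91 × 0.55804 = 2,601.53 kg.
Second-burn propellant = 4,661.91 − 2,601.53 = 2,060.38 kg.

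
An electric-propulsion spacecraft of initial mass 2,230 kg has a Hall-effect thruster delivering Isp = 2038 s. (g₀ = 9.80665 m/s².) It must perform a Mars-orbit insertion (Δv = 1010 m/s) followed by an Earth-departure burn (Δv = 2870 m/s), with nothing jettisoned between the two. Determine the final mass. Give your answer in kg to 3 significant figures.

v_e = Isp · g₀ = 2038 × 9.80665 = 19986.0 m/s.
After the first burn: m = 2230 × exp(−1010/19986.0) = 2230 × 0.95072 = 2,120.11 kg.
After the second burn: m = 2,120.11 × exp(−2870/19986.0) = 2,120.11 × 0.86623 = 1,836.5 kg.

final mass ≈ 1840 kg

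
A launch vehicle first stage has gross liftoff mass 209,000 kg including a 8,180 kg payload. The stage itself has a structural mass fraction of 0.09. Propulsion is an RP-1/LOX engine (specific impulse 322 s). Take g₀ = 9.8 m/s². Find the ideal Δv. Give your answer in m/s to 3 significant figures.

Stage wet mass = m₀ − payload = 209,000 − 8,180 = 200,820 kg.
Stage dry mass = ε × stage wet mass = 0.09 × 200,820 = 18,073.8 kg.
Burnout mass m_f = stage dry + payload = 18,073.8 + 8,180 = 26,253.8 kg.
v_e = Isp · g₀ = 322 × 9.8 = 3155.6 m/s.
By the Tsiolkovsky rocket equation, Δv = v_e · ln(209,000/26,253.8) = 3155.6 × ln(7.961) = 3155.6 × 2.0745 ≈ 6546 m/s.

Δv ≈ 6550 m/s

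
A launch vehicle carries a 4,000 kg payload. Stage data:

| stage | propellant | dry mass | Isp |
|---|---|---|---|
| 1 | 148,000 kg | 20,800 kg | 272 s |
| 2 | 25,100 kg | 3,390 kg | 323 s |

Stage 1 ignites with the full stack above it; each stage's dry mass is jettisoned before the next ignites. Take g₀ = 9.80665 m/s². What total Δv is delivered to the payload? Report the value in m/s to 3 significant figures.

Δv ≈ 8240 m/s

Ignition mass of stage 1 = 148,000+20,800 + 25,100+3,390 + 4,000 = 201,290 kg.
Stage 1: m₀ = 201,290 kg, m_f = 201,290 − 148,000 = 53,290 kg; Δv = 272×9.80665×ln(3.777) = 2667.4×1.3290 ≈ 3545 m/s.
Stage 2: m₀ = 32,490 kg, m_f = 32,490 − 25,100 = 7,390 kg; Δv = 323×9.80665×ln(4.396) = 3167.5×1.4808 ≈ 4691 m/s.
Total Δv = 3545 + 4691 = 8236 m/s.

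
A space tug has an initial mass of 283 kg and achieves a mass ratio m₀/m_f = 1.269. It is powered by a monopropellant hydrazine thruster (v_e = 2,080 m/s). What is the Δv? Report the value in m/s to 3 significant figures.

By the Tsiolkovsky rocket equation, Δv = v_e · ln(1.269) = 2080.0 × 0.2382 ≈ 495.5 m/s.

Δv ≈ 496 m/s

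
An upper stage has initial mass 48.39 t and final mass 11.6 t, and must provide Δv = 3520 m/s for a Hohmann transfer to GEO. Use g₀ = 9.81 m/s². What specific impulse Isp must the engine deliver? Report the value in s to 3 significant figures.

ln(m₀/m_f) = ln(48390/11600) = ln(4.172) = 1.4283.
Using Δv = v_e ln(m₀/m_f): v_e = Δv / ln(m₀/m_f) = 3520 / 1.4283 = 2464.5 m/s.
Isp = v_e / g₀ = 2464.5 / 9.81 = 251.2 s.

Isp ≈ 251 s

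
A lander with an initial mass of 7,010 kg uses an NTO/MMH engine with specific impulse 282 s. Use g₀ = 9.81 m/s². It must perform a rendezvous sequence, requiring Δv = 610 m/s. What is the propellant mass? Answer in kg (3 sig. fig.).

v_e = Isp · g₀ = 282 × 9.81 = 2766.4 m/s.
Rocket equation: m₀/m_f = exp(Δv / v_e) = exp(610 / 2766.4) = exp(0.2205) = 1.2467.
m_f = 7,010 / 1.2467 = 5,622.84 kg, so propellant = m₀ − m_f = 7,010 − 5,622.84 = 1,387.16 kg.

propellant mass ≈ 1390 kg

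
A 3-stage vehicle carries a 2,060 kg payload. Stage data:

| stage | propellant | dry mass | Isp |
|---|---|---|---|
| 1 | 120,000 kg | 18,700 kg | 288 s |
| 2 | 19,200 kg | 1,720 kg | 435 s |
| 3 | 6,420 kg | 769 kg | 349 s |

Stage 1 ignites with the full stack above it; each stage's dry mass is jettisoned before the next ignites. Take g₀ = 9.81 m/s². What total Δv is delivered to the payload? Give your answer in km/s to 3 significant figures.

Ignition mass of stage 1 = 120,000+18,700 + 19,200+1,720 + 6,420+769 + 2,060 = 168,869 kg.
Stage 1: m₀ = 168,869 kg, m_f = 168,869 − 120,000 = 48,869 kg; Δv = 288×9.81×ln(3.456) = 2825.3×1.2400 ≈ 3503 m/s.
Stage 2: m₀ = 30,169 kg, m_f = 30,169 − 19,200 = 10,969 kg; Δv = 435×9.81×ln(2.75) = 4267.4×1.0117 ≈ 4317 m/s.
Stage 3: m₀ = 9,249 kg, m_f = 9,249 − 6,420 = 2,829 kg; Δv = 349×9.81×ln(3.269) = 3423.7×1.1846 ≈ 4056 m/s.
Total Δv = 3503 + 4317 + 4056 = 11876 m/s.

Δv ≈ 11.9 km/s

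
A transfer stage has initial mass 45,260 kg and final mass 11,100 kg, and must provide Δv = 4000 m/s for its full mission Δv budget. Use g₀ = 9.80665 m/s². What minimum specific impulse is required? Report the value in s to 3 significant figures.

Isp ≈ 290 s

ln(m₀/m_f) = ln(45260/11100) = ln(4.077) = 1.4055.
Rocket equation: v_e = Δv / ln(m₀/m_f) = 4000 / 1.4055 = 2846.0 m/s.
Isp = v_e / g₀ = 2846.0 / 9.80665 = 290.2 s.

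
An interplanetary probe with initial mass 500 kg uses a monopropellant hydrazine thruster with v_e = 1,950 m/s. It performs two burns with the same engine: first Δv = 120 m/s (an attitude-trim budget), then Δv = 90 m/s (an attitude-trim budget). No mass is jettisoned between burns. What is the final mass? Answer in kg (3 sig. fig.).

After the first burn: m = 500 × exp(−120/1950.0) = 500 × 0.94032 = 470.16 kg.
After the second burn: m = 470.16 × exp(−90/1950.0) = 470.16 × 0.95490 = 448.956 kg.

final mass ≈ 449 kg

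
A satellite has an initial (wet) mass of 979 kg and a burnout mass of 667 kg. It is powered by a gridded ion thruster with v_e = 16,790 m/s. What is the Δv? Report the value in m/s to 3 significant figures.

By the Tsiolkovsky rocket equation, Δv = v_e · ln(m₀/m_f) = 16790.0 × ln(1.468) = 16790.0 × 0.3837 ≈ 6443.0 m/s.

Δv ≈ 6440 m/s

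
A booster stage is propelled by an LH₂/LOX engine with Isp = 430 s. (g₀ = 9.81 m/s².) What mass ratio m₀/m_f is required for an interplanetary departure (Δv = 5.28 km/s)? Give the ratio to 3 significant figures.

mass ratio ≈ 3.50

v_e = Isp · g₀ = 430 × 9.81 = 4218.3 m/s.
Rocket equation: m₀/m_f = exp(Δv / v_e) = exp(5280 / 4218.3) = exp(1.2517) = 3.4962.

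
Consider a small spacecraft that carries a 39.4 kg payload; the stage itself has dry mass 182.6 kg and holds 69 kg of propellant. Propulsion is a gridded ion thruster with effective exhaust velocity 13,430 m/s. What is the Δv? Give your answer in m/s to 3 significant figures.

Δv ≈ 3630 m/s

m₀ = payload + dry + propellant = 39.4 + 182.6 + 69 = 291 kg.
m_f = payload + dry = 39.4 + 182.6 = 222 kg.
Rocket equation: Δv = v_e · ln(m₀/m_f) = 13430.0 × ln(1.311) = 13430.0 × 0.2706 ≈ 3634.8 m/s.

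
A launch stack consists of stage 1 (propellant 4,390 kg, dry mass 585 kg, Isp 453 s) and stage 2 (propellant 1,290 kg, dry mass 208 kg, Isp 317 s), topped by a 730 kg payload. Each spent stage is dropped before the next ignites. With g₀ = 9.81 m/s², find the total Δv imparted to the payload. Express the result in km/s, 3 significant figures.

Ignition mass of stage 1 = 4,390+585 + 1,290+208 + 730 = 7,203 kg.
Stage 1: m₀ = 7,203 kg, m_f = 7,203 − 4,390 = 2,813 kg; Δv = 453×9.81×ln(2.561) = 4443.9×0.9402 ≈ 4178 m/s.
Stage 2: m₀ = 2,228 kg, m_f = 2,228 − 1,290 = 938 kg; Δv = 317×9.81×ln(2.375) = 3109.8×0.8651 ≈ 2690 m/s.
Total Δv = 4178 + 2690 = 6868 m/s.

Δv ≈ 6.87 km/s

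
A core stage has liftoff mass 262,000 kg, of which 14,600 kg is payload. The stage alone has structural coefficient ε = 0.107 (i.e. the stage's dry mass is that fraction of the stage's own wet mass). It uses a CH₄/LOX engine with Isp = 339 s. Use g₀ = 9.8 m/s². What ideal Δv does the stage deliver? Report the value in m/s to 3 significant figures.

Δv ≈ 6160 m/s

Stage wet mass = m₀ − payload = 262,000 − 14,600 = 247,400 kg.
Stage dry mass = ε × stage wet mass = 0.107 × 247,400 = 26,471.8 kg.
Burnout mass m_f = stage dry + payload = 26,471.8 + 14,600 = 41,071.8 kg.
v_e = Isp · g₀ = 339 × 9.8 = 3322.2 m/s.
Δv = v_e · ln(262,000/41,071.8) = 3322.2 × ln(6.379) = 3322.2 × 1.8530 ≈ 6156 m/s.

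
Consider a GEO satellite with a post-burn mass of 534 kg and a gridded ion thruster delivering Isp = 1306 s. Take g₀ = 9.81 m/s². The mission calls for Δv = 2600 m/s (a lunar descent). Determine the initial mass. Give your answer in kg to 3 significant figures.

initial mass ≈ 654 kg

v_e = Isp · g₀ = 1306 × 9.81 = 12811.9 m/s.
m₀/m_f = exp(Δv / v_e) = exp(2600 / 12811.9) = exp(0.2029) = 1.2250.
m₀ = m_f × 1.2250 = 534 × 1.2250 = 654.15 kg.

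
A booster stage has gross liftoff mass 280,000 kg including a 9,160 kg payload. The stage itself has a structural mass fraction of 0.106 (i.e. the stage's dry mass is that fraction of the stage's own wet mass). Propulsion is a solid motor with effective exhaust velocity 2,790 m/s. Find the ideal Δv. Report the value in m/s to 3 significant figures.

Stage wet mass = m₀ − payload = 280,000 − 9,160 = 270,840 kg.
Stage dry mass = ε × stage wet mass = 0.106 × 270,840 = 28,709 kg.
Burnout mass m_f = stage dry + payload = 28,709 + 9,160 = 37,869 kg.
Δv = v_e · ln(280,000/37,869) = 2790.0 × ln(7.394) = 2790.0 × 2.0007 ≈ 5582 m/s.

Δv ≈ 5580 m/s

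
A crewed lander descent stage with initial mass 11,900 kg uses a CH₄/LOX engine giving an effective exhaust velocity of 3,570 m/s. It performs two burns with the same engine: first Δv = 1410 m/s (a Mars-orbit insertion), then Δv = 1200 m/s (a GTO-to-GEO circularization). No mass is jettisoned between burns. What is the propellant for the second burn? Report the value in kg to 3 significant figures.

propellant for the second burn ≈ 2290 kg

After the first burn: m = 11900 × exp(−1410/3570.0) = 11900 × 0.67371 = 8,017.15 kg.
After the second burn: m = 8,017.15 × exp(−1200/3570.0) = 8,017.15 × 0.71453 = 5,728.49 kg.
Second-burn propellant = 8,017.15 − 5,728.49 = 2,288.66 kg.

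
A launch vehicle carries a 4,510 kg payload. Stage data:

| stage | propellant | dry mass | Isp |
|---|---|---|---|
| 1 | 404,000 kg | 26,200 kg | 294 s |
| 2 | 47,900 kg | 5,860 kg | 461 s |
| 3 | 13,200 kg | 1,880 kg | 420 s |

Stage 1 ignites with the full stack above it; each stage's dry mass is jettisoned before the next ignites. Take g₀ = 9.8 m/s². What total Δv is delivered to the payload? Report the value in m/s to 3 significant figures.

Δv ≈ 14100 m/s

Ignition mass of stage 1 = 404,000+26,200 + 47,900+5,860 + 13,200+1,880 + 4,510 = 503,550 kg.
Stage 1: m₀ = 503,550 kg, m_f = 503,550 − 404,000 = 99,550 kg; Δv = 294×9.8×ln(5.058) = 2881.2×1.6210 ≈ 4670 m/s.
Stage 2: m₀ = 73,350 kg, m_f = 73,350 − 47,900 = 25,450 kg; Δv = 461×9.8×ln(2.882) = 4517.8×1.0585 ≈ 4782 m/s.
Stage 3: m₀ = 19,590 kg, m_f = 19,590 − 13,200 = 6,390 kg; Δv = 420×9.8×ln(3.066) = 4116.0×1.1203 ≈ 4611 m/s.
Total Δv = 4670 + 4782 + 4611 = 14063 m/s.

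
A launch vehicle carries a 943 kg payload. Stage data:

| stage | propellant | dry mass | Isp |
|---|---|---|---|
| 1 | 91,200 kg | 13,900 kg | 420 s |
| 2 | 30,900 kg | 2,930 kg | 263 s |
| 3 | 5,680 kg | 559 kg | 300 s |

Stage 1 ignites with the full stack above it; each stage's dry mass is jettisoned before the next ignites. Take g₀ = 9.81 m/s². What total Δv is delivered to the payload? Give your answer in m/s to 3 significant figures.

Δv ≈ 12200 m/s

Ignition mass of stage 1 = 91,200+13,900 + 30,900+2,930 + 5,680+559 + 943 = 146,112 kg.
Stage 1: m₀ = 146,112 kg, m_f = 146,112 − 91,200 = 54,912 kg; Δv = 420×9.81×ln(2.661) = 4120.2×0.9786 ≈ 4032 m/s.
Stage 2: m₀ = 41,012 kg, m_f = 41,012 − 30,900 = 10,112 kg; Δv = 263×9.81×ln(4.056) = 2580.0×1.4001 ≈ 3612 m/s.
Stage 3: m₀ = 7,182 kg, m_f = 7,182 − 5,680 = 1,502 kg; Δv = 300×9.81×ln(4.782) = 2943.0×1.5648 ≈ 4605 m/s.
Total Δv = 4032 + 3612 + 4605 = 12249 m/s.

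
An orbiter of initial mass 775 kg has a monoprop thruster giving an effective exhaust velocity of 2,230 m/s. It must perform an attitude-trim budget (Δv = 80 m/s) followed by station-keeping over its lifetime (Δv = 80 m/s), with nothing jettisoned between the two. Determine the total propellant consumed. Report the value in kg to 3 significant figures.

total propellant consumed ≈ 53.7 kg

After the first burn: m = 775 × exp(−80/2230.0) = 775 × 0.96476 = 747.689 kg.
After the second burn: m = 747.689 × exp(−80/2230.0) = 747.689 × 0.96476 = 721.34 kg.
Total propellant = m₀ − m_final = 775 − 721.34 = 53.66 kg.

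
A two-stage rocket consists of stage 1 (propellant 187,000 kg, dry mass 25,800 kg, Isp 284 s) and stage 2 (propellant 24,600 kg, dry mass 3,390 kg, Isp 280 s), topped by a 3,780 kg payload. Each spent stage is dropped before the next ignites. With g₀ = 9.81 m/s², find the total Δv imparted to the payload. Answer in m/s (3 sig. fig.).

Ignition mass of stage 1 = 187,000+25,800 + 24,600+3,390 + 3,780 = 244,570 kg.
Stage 1: m₀ = 244,570 kg, m_f = 244,570 − 187,000 = 57,570 kg; Δv = 284×9.81×ln(4.248) = 2786.0×1.4465 ≈ 4030 m/s.
Stage 2: m₀ = 31,770 kg, m_f = 31,770 − 24,600 = 7,170 kg; Δv = 280×9.81×ln(4.431) = 2746.8×1.4886 ≈ 4089 m/s.
Total Δv = 4030 + 4089 = 8119 m/s.

Δv ≈ 8120 m/s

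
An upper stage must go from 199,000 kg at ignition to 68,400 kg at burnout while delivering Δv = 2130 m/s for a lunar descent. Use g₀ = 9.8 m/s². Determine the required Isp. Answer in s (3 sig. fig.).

Isp ≈ 204 s

ln(m₀/m_f) = ln(199000/68400) = ln(2.909) = 1.0679.
Using Δv = v_e ln(m₀/m_f): v_e = Δv / ln(m₀/m_f) = 2130 / 1.0679 = 1994.5 m/s.
Isp = v_e / g₀ = 1994.5 / 9.8 = 203.5 s.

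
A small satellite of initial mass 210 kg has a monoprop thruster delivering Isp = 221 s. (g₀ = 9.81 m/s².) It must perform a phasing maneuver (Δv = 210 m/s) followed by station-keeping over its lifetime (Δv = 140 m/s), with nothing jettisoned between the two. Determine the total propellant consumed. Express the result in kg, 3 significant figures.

v_e = Isp · g₀ = 221 × 9.81 = 2168.0 m/s.
After the first burn: m = 210 × exp(−210/2168.0) = 210 × 0.90768 = 190.613 kg.
After the second burn: m = 190.613 × exp(−140/2168.0) = 190.613 × 0.93747 = 178.694 kg.
Total propellant = m₀ − m_final = 210 − 178.694 = 31.306 kg.

total propellant consumed ≈ 31.3 kg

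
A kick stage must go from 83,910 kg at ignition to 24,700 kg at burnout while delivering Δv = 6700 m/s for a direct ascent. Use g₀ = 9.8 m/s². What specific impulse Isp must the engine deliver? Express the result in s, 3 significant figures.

ln(m₀/m_f) = ln(83910/24700) = ln(3.397) = 1.2229.
By the Tsiolkovsky rocket equation, v_e = Δv / ln(m₀/m_f) = 6700 / 1.2229 = 5478.6 m/s.
Isp = v_e / g₀ = 5478.6 / 9.8 = 559.0 s.

Isp ≈ 559 s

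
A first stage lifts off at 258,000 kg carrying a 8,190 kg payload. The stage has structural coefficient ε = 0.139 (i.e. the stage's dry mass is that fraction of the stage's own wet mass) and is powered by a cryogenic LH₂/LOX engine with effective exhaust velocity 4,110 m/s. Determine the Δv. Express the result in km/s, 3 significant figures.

Δv ≈ 7.37 km/s

Stage wet mass = m₀ − payload = 258,000 − 8,190 = 249,810 kg.
Stage dry mass = ε × stage wet mass = 0.139 × 249,810 = 34,723.6 kg.
Burnout mass m_f = stage dry + payload = 34,723.6 + 8,190 = 42,913.6 kg.
From the ideal rocket equation, Δv = v_e · ln(258,000/42,913.6) = 4110.0 × ln(6.012) = 4110.0 × 1.7938 ≈ 7372 m/s.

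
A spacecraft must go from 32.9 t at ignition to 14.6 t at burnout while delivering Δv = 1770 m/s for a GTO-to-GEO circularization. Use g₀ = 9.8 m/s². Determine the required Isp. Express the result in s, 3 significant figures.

Isp ≈ 222 s

ln(m₀/m_f) = ln(32900/14600) = ln(2.253) = 0.8125.
v_e = Δv / ln(m₀/m_f) = 1770 / 0.8125 = 2178.6 m/s.
Isp = v_e / g₀ = 2178.6 / 9.8 = 222.3 s.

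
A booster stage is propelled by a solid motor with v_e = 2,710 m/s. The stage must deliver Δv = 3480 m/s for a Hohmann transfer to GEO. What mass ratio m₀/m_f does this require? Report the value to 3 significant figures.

mass ratio ≈ 3.61

m₀/m_f = exp(Δv / v_e) = exp(3480 / 2710.0) = exp(1.2841) = 3.6115.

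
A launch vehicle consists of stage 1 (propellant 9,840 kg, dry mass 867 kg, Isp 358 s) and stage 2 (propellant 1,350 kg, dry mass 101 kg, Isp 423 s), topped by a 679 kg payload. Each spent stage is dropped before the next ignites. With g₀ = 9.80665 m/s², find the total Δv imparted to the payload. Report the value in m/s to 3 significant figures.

Δv ≈ 9270 m/s

Ignition mass of stage 1 = 9,840+867 + 1,350+101 + 679 = 12,837 kg.
Stage 1: m₀ = 12,837 kg, m_f = 12,837 − 9,840 = 2,997 kg; Δv = 358×9.80665×ln(4.283) = 3510.8×1.4547 ≈ 5107 m/s.
Stage 2: m₀ = 2,130 kg, m_f = 2,130 − 1,350 = 780 kg; Δv = 423×9.80665×ln(2.731) = 4148.2×1.0046 ≈ 4167 m/s.
Total Δv = 5107 + 4167 = 9274 m/s.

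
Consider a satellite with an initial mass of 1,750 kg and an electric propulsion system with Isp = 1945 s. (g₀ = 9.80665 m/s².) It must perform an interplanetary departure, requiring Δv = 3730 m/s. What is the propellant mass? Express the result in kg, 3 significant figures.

propellant mass ≈ 311 kg

v_e = Isp · g₀ = 1945 × 9.80665 = 19073.9 m/s.
Using Δv = v_e ln(m₀/m_f): m₀/m_f = exp(Δv / v_e) = exp(3730 / 19073.9) = exp(0.1956) = 1.2160.
m_f = 1,750 / 1.2160 = 1,439.14 kg, so propellant = m₀ − m_f = 1,750 − 1,439.14 = 310.86 kg.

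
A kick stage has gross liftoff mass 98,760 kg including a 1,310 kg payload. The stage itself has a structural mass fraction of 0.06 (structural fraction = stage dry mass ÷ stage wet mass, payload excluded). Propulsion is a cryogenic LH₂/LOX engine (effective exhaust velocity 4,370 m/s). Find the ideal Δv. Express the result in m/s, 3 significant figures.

Δv ≈ 11500 m/s

Stage wet mass = m₀ − payload = 98,760 − 1,310 = 97,450 kg.
Stage dry mass = ε × stage wet mass = 0.06 × 97,450 = 5,847 kg.
Burnout mass m_f = stage dry + payload = 5,847 + 1,310 = 7,157 kg.
From the ideal rocket equation, Δv = v_e · ln(98,760/7,157) = 4370.0 × ln(13.8) = 4370.0 × 2.6246 ≈ 11470 m/s.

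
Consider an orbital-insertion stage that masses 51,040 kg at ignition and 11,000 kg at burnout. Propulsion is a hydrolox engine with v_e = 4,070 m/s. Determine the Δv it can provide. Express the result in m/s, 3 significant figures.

Δv ≈ 6250 m/s

From the ideal rocket equation, Δv = v_e · ln(m₀/m_f) = 4070.0 × ln(4.64) = 4070.0 × 1.5347 ≈ 6246.3 m/s.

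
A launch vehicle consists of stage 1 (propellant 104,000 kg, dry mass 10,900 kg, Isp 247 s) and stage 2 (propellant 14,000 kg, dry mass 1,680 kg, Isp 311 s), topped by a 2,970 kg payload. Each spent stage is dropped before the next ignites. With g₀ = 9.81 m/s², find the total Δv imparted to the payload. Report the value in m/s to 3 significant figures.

Ignition mass of stage 1 = 104,000+10,900 + 14,000+1,680 + 2,970 = 133,550 kg.
Stage 1: m₀ = 133,550 kg, m_f = 133,550 − 104,000 = 29,550 kg; Δv = 247×9.81×ln(4.519) = 2423.1×1.5084 ≈ 3655 m/s.
Stage 2: m₀ = 18,650 kg, m_f = 18,650 − 14,000 = 4,650 kg; Δv = 311×9.81×ln(4.011) = 3050.9×1.3890 ≈ 4238 m/s.
Total Δv = 3655 + 4238 = 7893 m/s.

Δv ≈ 7890 m/s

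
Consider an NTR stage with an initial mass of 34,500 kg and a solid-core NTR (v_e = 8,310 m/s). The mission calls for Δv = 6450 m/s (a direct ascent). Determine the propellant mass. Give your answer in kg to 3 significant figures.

propellant mass ≈ 18600 kg

By the Tsiolkovsky rocket equation, m₀/m_f = exp(Δv / v_e) = exp(6450 / 8310.0) = exp(0.7762) = 2.1731.
m_f = 34,500 / 2.1731 = 15,875.9 kg, so propellant = m₀ − m_f = 34,500 − 15,875.9 = 18,624.1 kg.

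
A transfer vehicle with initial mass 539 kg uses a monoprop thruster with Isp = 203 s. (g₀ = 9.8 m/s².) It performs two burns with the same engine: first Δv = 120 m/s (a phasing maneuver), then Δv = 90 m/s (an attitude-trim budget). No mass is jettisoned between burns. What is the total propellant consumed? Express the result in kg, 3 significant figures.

total propellant consumed ≈ 54.0 kg

v_e = Isp · g₀ = 203 × 9.8 = 1989.4 m/s.
After the first burn: m = 539 × exp(−120/1989.4) = 539 × 0.94146 = 507.447 kg.
After the second burn: m = 507.447 × exp(−90/1989.4) = 507.447 × 0.95577 = 485.003 kg.
Total propellant = m₀ − m_final = 539 − 485.003 = 53.997 kg.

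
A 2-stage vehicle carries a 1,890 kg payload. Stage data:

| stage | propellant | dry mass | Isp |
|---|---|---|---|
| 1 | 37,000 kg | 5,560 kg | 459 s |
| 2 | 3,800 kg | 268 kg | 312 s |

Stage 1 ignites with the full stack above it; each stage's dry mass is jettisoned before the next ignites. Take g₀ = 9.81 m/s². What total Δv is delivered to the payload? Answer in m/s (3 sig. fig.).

Ignition mass of stage 1 = 37,000+5,560 + 3,800+268 + 1,890 = 48,518 kg.
Stage 1: m₀ = 48,518 kg, m_f = 48,518 − 37,000 = 11,518 kg; Δv = 459×9.81×ln(4.212) = 4502.8×1.4380 ≈ 6475 m/s.
Stage 2: m₀ = 5,958 kg, m_f = 5,958 − 3,800 = 2,158 kg; Δv = 312×9.81×ln(2.761) = 3060.7×1.0156 ≈ 3108 m/s.
Total Δv = 6475 + 3108 = 9583 m/s.

Δv ≈ 9580 m/s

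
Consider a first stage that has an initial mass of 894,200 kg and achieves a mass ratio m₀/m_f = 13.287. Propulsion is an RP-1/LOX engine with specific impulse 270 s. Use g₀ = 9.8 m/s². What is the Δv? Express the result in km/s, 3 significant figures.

Δv ≈ 6.84 km/s

v_e = Isp · g₀ = 270 × 9.8 = 2646.0 m/s.
Rocket equation: Δv = v_e · ln(13.287) = 2646.0 × 2.5868 ≈ 6844.6 m/s.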